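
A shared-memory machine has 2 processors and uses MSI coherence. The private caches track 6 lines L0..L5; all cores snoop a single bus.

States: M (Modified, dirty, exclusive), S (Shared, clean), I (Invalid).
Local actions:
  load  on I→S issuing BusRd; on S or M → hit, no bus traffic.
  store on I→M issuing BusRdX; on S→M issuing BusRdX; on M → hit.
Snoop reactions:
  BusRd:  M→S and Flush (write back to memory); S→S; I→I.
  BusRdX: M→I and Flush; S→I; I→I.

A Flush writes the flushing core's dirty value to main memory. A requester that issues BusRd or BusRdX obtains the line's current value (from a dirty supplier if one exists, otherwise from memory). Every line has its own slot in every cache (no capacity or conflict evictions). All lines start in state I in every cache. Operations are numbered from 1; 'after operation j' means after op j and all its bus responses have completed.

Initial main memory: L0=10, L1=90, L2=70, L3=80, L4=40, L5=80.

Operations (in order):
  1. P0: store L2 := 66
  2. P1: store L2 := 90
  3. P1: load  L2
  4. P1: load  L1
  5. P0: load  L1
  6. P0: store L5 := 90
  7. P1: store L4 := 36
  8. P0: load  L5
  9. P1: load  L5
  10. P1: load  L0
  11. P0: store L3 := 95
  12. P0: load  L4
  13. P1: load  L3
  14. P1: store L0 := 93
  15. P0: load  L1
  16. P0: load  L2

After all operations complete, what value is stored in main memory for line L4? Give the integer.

memory[L4] = 36

step 1: P0: store L2 := 66  ⟶  MI  (L2)  txn=BusRdX  M[L2]=70
step 2: P1: store L2 := 90  ⟶  IM  (L2)  txn=BusRdX+Flush  M[L2]=66
step 3: P1: load  L2  ⟶  IM  (L2)  txn=∅  M[L2]=66
step 4: P1: load  L1  ⟶  IS  (L1)  txn=BusRd  M[L1]=90
step 5: P0: load  L1  ⟶  SS  (L1)  txn=BusRd  M[L1]=90
step 6: P0: store L5 := 90  ⟶  MI  (L5)  txn=BusRdX  M[L5]=80
step 7: P1: store L4 := 36  ⟶  IM  (L4)  txn=BusRdX  M[L4]=40
step 8: P0: load  L5  ⟶  MI  (L5)  txn=∅  M[L5]=80
step 9: P1: load  L5  ⟶  SS  (L5)  txn=BusRd+Flush  M[L5]=90
step 10: P1: load  L0  ⟶  IS  (L0)  txn=BusRd  M[L0]=10
step 11: P0: store L3 := 95  ⟶  MI  (L3)  txn=BusRdX  M[L3]=80
step 12: P0: load  L4  ⟶  SS  (L4)  txn=BusRd+Flush  M[L4]=36
step 13: P1: load  L3  ⟶  SS  (L3)  txn=BusRd+Flush  M[L3]=95
step 14: P1: store L0 := 93  ⟶  IM  (L0)  txn=BusRdX  M[L0]=10
step 15: P0: load  L1  ⟶  SS  (L1)  txn=∅  M[L1]=90
step 16: P0: load  L2  ⟶  SS  (L2)  txn=BusRd+Flush  M[L2]=90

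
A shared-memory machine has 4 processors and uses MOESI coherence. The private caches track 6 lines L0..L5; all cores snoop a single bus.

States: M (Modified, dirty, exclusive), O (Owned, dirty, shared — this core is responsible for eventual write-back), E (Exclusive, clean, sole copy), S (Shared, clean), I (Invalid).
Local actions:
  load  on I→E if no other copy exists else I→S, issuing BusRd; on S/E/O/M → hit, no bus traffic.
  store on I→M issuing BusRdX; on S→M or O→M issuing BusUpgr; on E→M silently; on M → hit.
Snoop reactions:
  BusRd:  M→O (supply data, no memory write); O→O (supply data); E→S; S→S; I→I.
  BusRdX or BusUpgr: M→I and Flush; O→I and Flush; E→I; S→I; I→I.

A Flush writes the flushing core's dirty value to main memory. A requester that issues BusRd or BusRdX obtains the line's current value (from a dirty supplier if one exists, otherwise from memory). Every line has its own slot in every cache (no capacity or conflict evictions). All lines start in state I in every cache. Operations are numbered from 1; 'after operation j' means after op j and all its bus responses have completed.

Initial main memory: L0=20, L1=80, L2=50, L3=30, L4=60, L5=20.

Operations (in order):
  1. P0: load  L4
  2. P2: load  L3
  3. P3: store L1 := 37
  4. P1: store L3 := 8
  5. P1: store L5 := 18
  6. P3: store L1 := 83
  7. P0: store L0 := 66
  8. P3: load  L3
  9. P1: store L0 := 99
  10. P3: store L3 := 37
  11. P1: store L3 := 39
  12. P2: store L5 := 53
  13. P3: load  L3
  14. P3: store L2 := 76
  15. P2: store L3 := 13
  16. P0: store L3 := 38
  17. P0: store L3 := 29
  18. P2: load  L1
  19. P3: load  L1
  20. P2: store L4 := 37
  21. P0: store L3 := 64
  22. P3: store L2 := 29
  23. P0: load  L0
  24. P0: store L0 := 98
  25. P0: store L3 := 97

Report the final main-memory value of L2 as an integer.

memory[L2] = 50

[1] P0: load  L4 | P0:E(60), P1:I, P2:I, P3:I | bus: BusRd
[2] P2: load  L3 | P0:I, P1:I, P2:E(30), P3:I | bus: BusRd
[3] P3: store L1 := 37 | P0:I, P1:I, P2:I, P3:M(37) | bus: BusRdX
[4] P1: store L3 := 8 | P0:I, P1:M(8), P2:I, P3:I | bus: BusRdX
[5] P1: store L5 := 18 | P0:I, P1:M(18), P2:I, P3:I | bus: BusRdX
[6] P3: store L1 := 83 | P0:I, P1:I, P2:I, P3:M(83) | bus: none
[7] P0: store L0 := 66 | P0:M(66), P1:I, P2:I, P3:I | bus: BusRdX
[8] P3: load  L3 | P0:I, P1:O(8), P2:I, P3:S(8) | bus: BusRd
[9] P1: store L0 := 99 | P0:I, P1:M(99), P2:I, P3:I | bus: BusRdX,Flush
[10] P3: store L3 := 37 | P0:I, P1:I, P2:I, P3:M(37) | bus: BusUpgr,Flush
[11] P1: store L3 := 39 | P0:I, P1:M(39), P2:I, P3:I | bus: BusRdX,Flush
[12] P2: store L5 := 53 | P0:I, P1:I, P2:M(53), P3:I | bus: BusRdX,Flush
[13] P3: load  L3 | P0:I, P1:O(39), P2:I, P3:S(39) | bus: BusRd
[14] P3: store L2 := 76 | P0:I, P1:I, P2:I, P3:M(76) | bus: BusRdX
[15] P2: store L3 := 13 | P0:I, P1:I, P2:M(13), P3:I | bus: BusRdX,Flush
[16] P0: store L3 := 38 | P0:M(38), P1:I, P2:I, P3:I | bus: BusRdX,Flush
[17] P0: store L3 := 29 | P0:M(29), P1:I, P2:I, P3:I | bus: none
[18] P2: load  L1 | P0:I, P1:I, P2:S(83), P3:O(83) | bus: BusRd
[19] P3: load  L1 | P0:I, P1:I, P2:S(83), P3:O(83) | bus: none
[20] P2: store L4 := 37 | P0:I, P1:I, P2:M(37), P3:I | bus: BusRdX
[21] P0: store L3 := 64 | P0:M(64), P1:I, P2:I, P3:I | bus: none
[22] P3: store L2 := 29 | P0:I, P1:I, P2:I, P3:M(29) | bus: none
[23] P0: load  L0 | P0:S(99), P1:O(99), P2:I, P3:I | bus: BusRd
[24] P0: store L0 := 98 | P0:M(98), P1:I, P2:I, P3:I | bus: BusUpgr,Flush
[25] P0: store L3 := 97 | P0:M(97), P1:I, P2:I, P3:I | bus: none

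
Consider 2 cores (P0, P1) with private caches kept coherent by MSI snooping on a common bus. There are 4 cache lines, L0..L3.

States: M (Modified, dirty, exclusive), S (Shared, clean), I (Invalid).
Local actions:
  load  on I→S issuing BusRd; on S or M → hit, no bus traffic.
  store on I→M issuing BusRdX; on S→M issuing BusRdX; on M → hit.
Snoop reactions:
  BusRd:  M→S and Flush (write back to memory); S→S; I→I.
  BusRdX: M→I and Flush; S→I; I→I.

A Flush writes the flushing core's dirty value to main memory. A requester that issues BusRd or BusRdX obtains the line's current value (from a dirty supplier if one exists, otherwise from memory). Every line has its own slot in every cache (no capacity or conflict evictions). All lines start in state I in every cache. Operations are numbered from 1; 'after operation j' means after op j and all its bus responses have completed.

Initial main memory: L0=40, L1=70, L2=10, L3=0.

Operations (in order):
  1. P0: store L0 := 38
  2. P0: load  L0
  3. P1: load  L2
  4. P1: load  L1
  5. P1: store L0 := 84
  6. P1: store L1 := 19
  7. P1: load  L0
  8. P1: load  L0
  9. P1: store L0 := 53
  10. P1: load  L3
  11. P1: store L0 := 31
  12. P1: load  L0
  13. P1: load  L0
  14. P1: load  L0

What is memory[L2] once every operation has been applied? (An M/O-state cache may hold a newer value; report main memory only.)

[1] P0: store L0 := 38 | P0:M(38), P1:I | bus: BusRdX
[2] P0: load  L0 | P0:M(38), P1:I | bus: none
[3] P1: load  L2 | P0:I, P1:S(10) | bus: BusRd
[4] P1: load  L1 | P0:I, P1:S(70) | bus: BusRd
[5] P1: store L0 := 84 | P0:I, P1:M(84) | bus: BusRdX,Flush
[6] P1: store L1 := 19 | P0:I, P1:M(19) | bus: BusRdX
[7] P1: load  L0 | P0:I, P1:M(84) | bus: none
[8] P1: load  L0 | P0:I, P1:M(84) | bus: none
[9] P1: store L0 := 53 | P0:I, P1:M(53) | bus: none
[10] P1: load  L3 | P0:I, P1:S(0) | bus: BusRd
[11] P1: store L0 := 31 | P0:I, P1:M(31) | bus: none
[12] P1: load  L0 | P0:I, P1:M(31) | bus: none
[13] P1: load  L0 | P0:I, P1:M(31) | bus: none
[14] P1: load  L0 | P0:I, P1:M(31) | bus: none

memory[L2] = 10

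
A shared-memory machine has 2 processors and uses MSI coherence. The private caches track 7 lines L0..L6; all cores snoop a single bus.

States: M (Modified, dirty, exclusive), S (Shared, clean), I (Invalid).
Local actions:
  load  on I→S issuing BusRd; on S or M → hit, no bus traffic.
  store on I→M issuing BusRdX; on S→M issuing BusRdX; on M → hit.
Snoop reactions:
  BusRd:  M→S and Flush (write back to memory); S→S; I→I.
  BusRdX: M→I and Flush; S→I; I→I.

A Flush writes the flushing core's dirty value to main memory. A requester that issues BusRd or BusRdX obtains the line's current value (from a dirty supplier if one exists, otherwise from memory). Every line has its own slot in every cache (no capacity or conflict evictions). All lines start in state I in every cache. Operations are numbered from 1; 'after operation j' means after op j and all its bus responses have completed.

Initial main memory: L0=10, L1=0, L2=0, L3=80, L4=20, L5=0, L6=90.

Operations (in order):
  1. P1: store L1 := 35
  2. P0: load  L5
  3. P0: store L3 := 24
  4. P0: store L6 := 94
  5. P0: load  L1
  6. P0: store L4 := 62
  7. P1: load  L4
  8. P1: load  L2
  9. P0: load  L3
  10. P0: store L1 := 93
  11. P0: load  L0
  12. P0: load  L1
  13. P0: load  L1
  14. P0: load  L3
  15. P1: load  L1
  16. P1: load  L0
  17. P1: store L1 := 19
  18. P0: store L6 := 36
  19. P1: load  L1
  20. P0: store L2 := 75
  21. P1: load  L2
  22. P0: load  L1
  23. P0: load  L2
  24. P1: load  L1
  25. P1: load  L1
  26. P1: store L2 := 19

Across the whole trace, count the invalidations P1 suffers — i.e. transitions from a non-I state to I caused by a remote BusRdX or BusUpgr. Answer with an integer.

invalidations = 2

  op1 P1: store L1 := 35 → I/M on L1; bus BusRdX; mem=0
  op2 P0: load  L5 → S/I on L5; bus BusRd; mem=0
  op3 P0: store L3 := 24 → M/I on L3; bus BusRdX; mem=80
  op4 P0: store L6 := 94 → M/I on L6; bus BusRdX; mem=90
  op5 P0: load  L1 → S/S on L1; bus BusRd Flush; mem=35
  op6 P0: store L4 := 62 → M/I on L4; bus BusRdX; mem=20
  op7 P1: load  L4 → S/S on L4; bus BusRd Flush; mem=62
  op8 P1: load  L2 → I/S on L2; bus BusRd; mem=0
  op9 P0: load  L3 → M/I on L3; bus (none); mem=80
  op10 P0: store L1 := 93 → M/I on L1; bus BusRdX; mem=35
  op11 P0: load  L0 → S/I on L0; bus BusRd; mem=10
  op12 P0: load  L1 → M/I on L1; bus (none); mem=35
  op13 P0: load  L1 → M/I on L1; bus (none); mem=35
  op14 P0: load  L3 → M/I on L3; bus (none); mem=80
  op15 P1: load  L1 → S/S on L1; bus BusRd Flush; mem=93
  op16 P1: load  L0 → S/S on L0; bus BusRd; mem=10
  op17 P1: store L1 := 19 → I/M on L1; bus BusRdX; mem=93
  op18 P0: store L6 := 36 → M/I on L6; bus (none); mem=90
  op19 P1: load  L1 → I/M on L1; bus (none); mem=93
  op20 P0: store L2 := 75 → M/I on L2; bus BusRdX; mem=0
  op21 P1: load  L2 → S/S on L2; bus BusRd Flush; mem=75
  op22 P0: load  L1 → S/S on L1; bus BusRd Flush; mem=19
  op23 P0: load  L2 → S/S on L2; bus (none); mem=75
  op24 P1: load  L1 → S/S on L1; bus (none); mem=19
  op25 P1: load  L1 → S/S on L1; bus (none); mem=19
  op26 P1: store L2 := 19 → I/M on L2; bus BusRdX; mem=75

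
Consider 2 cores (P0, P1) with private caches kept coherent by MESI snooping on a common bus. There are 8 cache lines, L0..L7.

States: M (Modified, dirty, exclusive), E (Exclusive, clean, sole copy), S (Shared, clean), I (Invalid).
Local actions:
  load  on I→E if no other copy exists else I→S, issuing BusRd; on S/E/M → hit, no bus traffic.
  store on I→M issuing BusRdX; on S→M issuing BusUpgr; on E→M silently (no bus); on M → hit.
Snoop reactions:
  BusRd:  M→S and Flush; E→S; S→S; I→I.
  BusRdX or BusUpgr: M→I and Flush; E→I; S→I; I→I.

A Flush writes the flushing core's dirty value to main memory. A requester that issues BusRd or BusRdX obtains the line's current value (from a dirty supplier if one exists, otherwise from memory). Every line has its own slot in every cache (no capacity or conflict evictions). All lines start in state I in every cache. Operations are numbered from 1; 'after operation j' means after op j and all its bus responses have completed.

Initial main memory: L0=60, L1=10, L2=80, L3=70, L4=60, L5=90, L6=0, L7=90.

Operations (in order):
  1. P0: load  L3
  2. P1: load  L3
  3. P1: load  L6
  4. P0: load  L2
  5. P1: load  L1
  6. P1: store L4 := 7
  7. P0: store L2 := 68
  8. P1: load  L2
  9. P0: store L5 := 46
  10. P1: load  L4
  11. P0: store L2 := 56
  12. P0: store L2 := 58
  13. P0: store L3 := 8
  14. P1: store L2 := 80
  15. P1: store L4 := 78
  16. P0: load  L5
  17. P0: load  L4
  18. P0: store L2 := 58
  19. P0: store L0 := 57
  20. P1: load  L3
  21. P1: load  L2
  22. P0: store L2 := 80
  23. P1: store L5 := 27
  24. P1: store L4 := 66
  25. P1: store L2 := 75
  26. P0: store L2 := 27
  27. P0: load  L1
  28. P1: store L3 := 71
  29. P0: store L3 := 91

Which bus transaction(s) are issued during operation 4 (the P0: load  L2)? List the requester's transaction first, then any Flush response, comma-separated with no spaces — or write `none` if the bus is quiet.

1. P0: load  L3  bus=[BusRd]  L3: P0=E P1=I  mem[L3]=70
2. P1: load  L3  bus=[BusRd]  L3: P0=S P1=S  mem[L3]=70
3. P1: load  L6  bus=[BusRd]  L6: P0=I P1=E  mem[L6]=0
4. P0: load  L2  bus=[BusRd]  L2: P0=E P1=I  mem[L2]=80
5. P1: load  L1  bus=[BusRd]  L1: P0=I P1=E  mem[L1]=10
6. P1: store L4 := 7  bus=[BusRdX]  L4: P0=I P1=M  mem[L4]=60
7. P0: store L2 := 68  bus=[-]  L2: P0=M P1=I  mem[L2]=80
8. P1: load  L2  bus=[BusRd,Flush]  L2: P0=S P1=S  mem[L2]=68
9. P0: store L5 := 46  bus=[BusRdX]  L5: P0=M P1=I  mem[L5]=90
10. P1: load  L4  bus=[-]  L4: P0=I P1=M  mem[L4]=60
11. P0: store L2 := 56  bus=[BusUpgr]  L2: P0=M P1=I  mem[L2]=68
12. P0: store L2 := 58  bus=[-]  L2: P0=M P1=I  mem[L2]=68
13. P0: store L3 := 8  bus=[BusUpgr]  L3: P0=M P1=I  mem[L3]=70
14. P1: store L2 := 80  bus=[BusRdX,Flush]  L2: P0=I P1=M  mem[L2]=58
15. P1: store L4 := 78  bus=[-]  L4: P0=I P1=M  mem[L4]=60
16. P0: load  L5  bus=[-]  L5: P0=M P1=I  mem[L5]=90
17. P0: load  L4  bus=[BusRd,Flush]  L4: P0=S P1=S  mem[L4]=78
18. P0: store L2 := 58  bus=[BusRdX,Flush]  L2: P0=M P1=I  mem[L2]=80
19. P0: store L0 := 57  bus=[BusRdX]  L0: P0=M P1=I  mem[L0]=60
20. P1: load  L3  bus=[BusRd,Flush]  L3: P0=S P1=S  mem[L3]=8
21. P1: load  L2  bus=[BusRd,Flush]  L2: P0=S P1=S  mem[L2]=58
22. P0: store L2 := 80  bus=[BusUpgr]  L2: P0=M P1=I  mem[L2]=58
23. P1: store L5 := 27  bus=[BusRdX,Flush]  L5: P0=I P1=M  mem[L5]=46
24. P1: store L4 := 66  bus=[BusUpgr]  L4: P0=I P1=M  mem[L4]=78
25. P1: store L2 := 75  bus=[BusRdX,Flush]  L2: P0=I P1=M  mem[L2]=80
26. P0: store L2 := 27  bus=[BusRdX,Flush]  L2: P0=M P1=I  mem[L2]=75
27. P0: load  L1  bus=[BusRd]  L1: P0=S P1=S  mem[L1]=10
28. P1: store L3 := 71  bus=[BusUpgr]  L3: P0=I P1=M  mem[L3]=8
29. P0: store L3 := 91  bus=[BusRdX,Flush]  L3: P0=M P1=I  mem[L3]=71

bus = BusRd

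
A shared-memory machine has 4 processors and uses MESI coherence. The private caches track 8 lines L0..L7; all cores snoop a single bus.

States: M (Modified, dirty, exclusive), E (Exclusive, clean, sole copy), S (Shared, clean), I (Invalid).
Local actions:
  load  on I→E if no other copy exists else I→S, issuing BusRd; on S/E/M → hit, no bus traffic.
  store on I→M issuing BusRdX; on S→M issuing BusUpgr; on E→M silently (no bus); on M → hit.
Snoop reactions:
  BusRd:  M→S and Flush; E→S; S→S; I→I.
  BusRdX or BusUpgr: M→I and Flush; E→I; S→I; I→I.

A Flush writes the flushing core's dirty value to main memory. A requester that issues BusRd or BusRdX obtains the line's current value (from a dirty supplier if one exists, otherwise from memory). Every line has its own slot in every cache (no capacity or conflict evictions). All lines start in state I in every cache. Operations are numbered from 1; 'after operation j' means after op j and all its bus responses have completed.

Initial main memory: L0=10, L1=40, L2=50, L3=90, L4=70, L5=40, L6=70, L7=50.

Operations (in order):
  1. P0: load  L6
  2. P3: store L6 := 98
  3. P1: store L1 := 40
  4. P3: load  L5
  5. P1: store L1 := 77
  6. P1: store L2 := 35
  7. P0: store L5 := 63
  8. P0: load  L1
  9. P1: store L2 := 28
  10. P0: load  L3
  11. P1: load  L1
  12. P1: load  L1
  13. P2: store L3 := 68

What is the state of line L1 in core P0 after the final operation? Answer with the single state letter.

1. P0: load  L6  bus=[BusRd]  L6: P0=E P1=I P2=I P3=I  mem[L6]=70
2. P3: store L6 := 98  bus=[BusRdX]  L6: P0=I P1=I P2=I P3=M  mem[L6]=70
3. P1: store L1 := 40  bus=[BusRdX]  L1: P0=I P1=M P2=I P3=I  mem[L1]=40
4. P3: load  L5  bus=[BusRd]  L5: P0=I P1=I P2=I P3=E  mem[L5]=40
5. P1: store L1 := 77  bus=[-]  L1: P0=I P1=M P2=I P3=I  mem[L1]=40
6. P1: store L2 := 35  bus=[BusRdX]  L2: P0=I P1=M P2=I P3=I  mem[L2]=50
7. P0: store L5 := 63  bus=[BusRdX]  L5: P0=M P1=I P2=I P3=I  mem[L5]=40
8. P0: load  L1  bus=[BusRd,Flush]  L1: P0=S P1=S P2=I P3=I  mem[L1]=77
9. P1: store L2 := 28  bus=[-]  L2: P0=I P1=M P2=I P3=I  mem[L2]=50
10. P0: load  L3  bus=[BusRd]  L3: P0=E P1=I P2=I P3=I  mem[L3]=90
11. P1: load  L1  bus=[-]  L1: P0=S P1=S P2=I P3=I  mem[L1]=77
12. P1: load  L1  bus=[-]  L1: P0=S P1=S P2=I P3=I  mem[L1]=77
13. P2: store L3 := 68  bus=[BusRdX]  L3: P0=I P1=I P2=M P3=I  mem[L3]=90

state = S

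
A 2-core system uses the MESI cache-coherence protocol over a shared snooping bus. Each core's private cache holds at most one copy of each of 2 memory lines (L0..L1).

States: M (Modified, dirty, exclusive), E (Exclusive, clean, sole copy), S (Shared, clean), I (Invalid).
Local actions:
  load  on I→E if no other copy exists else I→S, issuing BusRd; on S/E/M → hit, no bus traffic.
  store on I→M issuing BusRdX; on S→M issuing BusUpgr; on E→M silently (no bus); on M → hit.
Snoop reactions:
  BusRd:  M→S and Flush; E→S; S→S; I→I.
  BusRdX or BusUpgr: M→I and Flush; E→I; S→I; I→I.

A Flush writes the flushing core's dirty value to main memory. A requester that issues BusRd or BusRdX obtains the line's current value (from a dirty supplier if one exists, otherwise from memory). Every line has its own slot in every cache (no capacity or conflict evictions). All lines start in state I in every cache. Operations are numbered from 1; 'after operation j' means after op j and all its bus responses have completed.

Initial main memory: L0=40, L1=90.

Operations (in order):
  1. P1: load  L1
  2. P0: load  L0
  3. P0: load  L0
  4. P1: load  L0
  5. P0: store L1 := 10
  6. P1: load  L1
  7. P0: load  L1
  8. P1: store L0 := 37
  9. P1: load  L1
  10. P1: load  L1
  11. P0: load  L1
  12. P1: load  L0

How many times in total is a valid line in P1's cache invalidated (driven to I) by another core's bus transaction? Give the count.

  op1 P1: load  L1 → I/E on L1; bus BusRd; mem=90
  op2 P0: load  L0 → E/I on L0; bus BusRd; mem=40
  op3 P0: load  L0 → E/I on L0; bus (none); mem=40
  op4 P1: load  L0 → S/S on L0; bus BusRd; mem=40
  op5 P0: store L1 := 10 → M/I on L1; bus BusRdX; mem=90
  op6 P1: load  L1 → S/S on L1; bus BusRd Flush; mem=10
  op7 P0: load  L1 → S/S on L1; bus (none); mem=10
  op8 P1: store L0 := 37 → I/M on L0; bus BusUpgr; mem=40
  op9 P1: load  L1 → S/S on L1; bus (none); mem=10
  op10 P1: load  L1 → S/S on L1; bus (none); mem=10
  op11 P0: load  L1 → S/S on L1; bus (none); mem=10
  op12 P1: load  L0 → I/M on L0; bus (none); mem=40

invalidations = 1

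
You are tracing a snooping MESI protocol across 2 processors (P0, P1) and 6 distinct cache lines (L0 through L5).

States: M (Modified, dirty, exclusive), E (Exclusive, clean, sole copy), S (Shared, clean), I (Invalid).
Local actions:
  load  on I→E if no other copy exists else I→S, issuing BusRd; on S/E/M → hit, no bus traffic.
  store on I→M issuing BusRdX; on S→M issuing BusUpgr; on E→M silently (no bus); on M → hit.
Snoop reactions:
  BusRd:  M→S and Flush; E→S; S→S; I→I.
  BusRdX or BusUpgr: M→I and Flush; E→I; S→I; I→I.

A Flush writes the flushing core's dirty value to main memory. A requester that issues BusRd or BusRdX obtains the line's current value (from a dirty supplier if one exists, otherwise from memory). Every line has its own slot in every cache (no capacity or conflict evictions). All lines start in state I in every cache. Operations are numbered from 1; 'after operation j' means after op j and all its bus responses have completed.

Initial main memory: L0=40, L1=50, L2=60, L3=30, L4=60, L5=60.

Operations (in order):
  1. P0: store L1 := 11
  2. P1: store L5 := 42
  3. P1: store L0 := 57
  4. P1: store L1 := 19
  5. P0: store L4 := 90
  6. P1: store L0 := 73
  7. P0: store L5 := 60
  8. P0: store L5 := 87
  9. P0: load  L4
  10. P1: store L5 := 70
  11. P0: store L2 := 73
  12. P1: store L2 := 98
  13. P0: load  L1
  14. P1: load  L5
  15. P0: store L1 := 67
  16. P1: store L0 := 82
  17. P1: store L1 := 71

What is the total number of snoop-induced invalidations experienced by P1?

1. P0: store L1 := 11  bus=[BusRdX]  L1: P0=M P1=I  mem[L1]=50
2. P1: store L5 := 42  bus=[BusRdX]  L5: P0=I P1=M  mem[L5]=60
3. P1: store L0 := 57  bus=[BusRdX]  L0: P0=I P1=M  mem[L0]=40
4. P1: store L1 := 19  bus=[BusRdX,Flush]  L1: P0=I P1=M  mem[L1]=11
5. P0: store L4 := 90  bus=[BusRdX]  L4: P0=M P1=I  mem[L4]=60
6. P1: store L0 := 73  bus=[-]  L0: P0=I P1=M  mem[L0]=40
7. P0: store L5 := 60  bus=[BusRdX,Flush]  L5: P0=M P1=I  mem[L5]=42
8. P0: store L5 := 87  bus=[-]  L5: P0=M P1=I  mem[L5]=42
9. P0: load  L4  bus=[-]  L4: P0=M P1=I  mem[L4]=60
10. P1: store L5 := 70  bus=[BusRdX,Flush]  L5: P0=I P1=M  mem[L5]=87
11. P0: store L2 := 73  bus=[BusRdX]  L2: P0=M P1=I  mem[L2]=60
12. P1: store L2 := 98  bus=[BusRdX,Flush]  L2: P0=I P1=M  mem[L2]=73
13. P0: load  L1  bus=[BusRd,Flush]  L1: P0=S P1=S  mem[L1]=19
14. P1: load  L5  bus=[-]  L5: P0=I P1=M  mem[L5]=87
15. P0: store L1 := 67  bus=[BusUpgr]  L1: P0=M P1=I  mem[L1]=19
16. P1: store L0 := 82  bus=[-]  L0: P0=I P1=M  mem[L0]=40
17. P1: store L1 := 71  bus=[BusRdX,Flush]  L1: P0=I P1=M  mem[L1]=67

invalidations = 2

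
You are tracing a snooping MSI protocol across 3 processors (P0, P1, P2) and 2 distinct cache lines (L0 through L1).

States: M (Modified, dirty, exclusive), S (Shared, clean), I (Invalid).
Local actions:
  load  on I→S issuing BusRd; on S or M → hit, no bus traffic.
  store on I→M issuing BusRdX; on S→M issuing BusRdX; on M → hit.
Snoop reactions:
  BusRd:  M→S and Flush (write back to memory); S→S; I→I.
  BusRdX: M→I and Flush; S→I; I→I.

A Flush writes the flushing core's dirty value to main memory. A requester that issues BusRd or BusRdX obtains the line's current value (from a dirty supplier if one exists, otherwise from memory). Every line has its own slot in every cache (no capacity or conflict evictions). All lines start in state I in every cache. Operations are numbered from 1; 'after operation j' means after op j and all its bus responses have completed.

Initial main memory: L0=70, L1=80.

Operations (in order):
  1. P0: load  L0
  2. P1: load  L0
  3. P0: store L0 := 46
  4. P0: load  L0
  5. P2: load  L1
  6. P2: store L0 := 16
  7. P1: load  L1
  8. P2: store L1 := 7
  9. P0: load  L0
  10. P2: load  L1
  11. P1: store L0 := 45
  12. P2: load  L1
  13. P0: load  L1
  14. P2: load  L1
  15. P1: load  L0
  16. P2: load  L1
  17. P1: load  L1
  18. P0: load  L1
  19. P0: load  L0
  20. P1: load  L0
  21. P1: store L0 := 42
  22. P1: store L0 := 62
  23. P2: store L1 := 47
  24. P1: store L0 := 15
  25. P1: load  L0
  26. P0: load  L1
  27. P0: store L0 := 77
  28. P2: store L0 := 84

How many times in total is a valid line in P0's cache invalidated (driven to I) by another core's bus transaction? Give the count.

  op1 P0: load  L0 → S/I/I on L0; bus BusRd; mem=70
  op2 P1: load  L0 → S/S/I on L0; bus BusRd; mem=70
  op3 P0: store L0 := 46 → M/I/I on L0; bus BusRdX; mem=70
  op4 P0: load  L0 → M/I/I on L0; bus (none); mem=70
  op5 P2: load  L1 → I/I/S on L1; bus BusRd; mem=80
  op6 P2: store L0 := 16 → I/I/M on L0; bus BusRdX Flush; mem=46
  op7 P1: load  L1 → I/S/S on L1; bus BusRd; mem=80
  op8 P2: store L1 := 7 → I/I/M on L1; bus BusRdX; mem=80
  op9 P0: load  L0 → S/I/S on L0; bus BusRd Flush; mem=16
  op10 P2: load  L1 → I/I/M on L1; bus (none); mem=80
  op11 P1: store L0 := 45 → I/M/I on L0; bus BusRdX; mem=16
  op12 P2: load  L1 → I/I/M on L1; bus (none); mem=80
  op13 P0: load  L1 → S/I/S on L1; bus BusRd Flush; mem=7
  op14 P2: load  L1 → S/I/S on L1; bus (none); mem=7
  op15 P1: load  L0 → I/M/I on L0; bus (none); mem=16
  op16 P2: load  L1 → S/I/S on L1; bus (none); mem=7
  op17 P1: load  L1 → S/S/S on L1; bus BusRd; mem=7
  op18 P0: load  L1 → S/S/S on L1; bus (none); mem=7
  op19 P0: load  L0 → S/S/I on L0; bus BusRd Flush; mem=45
  op20 P1: load  L0 → S/S/I on L0; bus (none); mem=45
  op21 P1: store L0 := 42 → I/M/I on L0; bus BusRdX; mem=45
  op22 P1: store L0 := 62 → I/M/I on L0; bus (none); mem=45
  op23 P2: store L1 := 47 → I/I/M on L1; bus BusRdX; mem=7
  op24 P1: store L0 := 15 → I/M/I on L0; bus (none); mem=45
  op25 P1: load  L0 → I/M/I on L0; bus (none); mem=45
  op26 P0: load  L1 → S/I/S on L1; bus BusRd Flush; mem=47
  op27 P0: store L0 := 77 → M/I/I on L0; bus BusRdX Flush; mem=15
  op28 P2: store L0 := 84 → I/I/M on L0; bus BusRdX Flush; mem=77

invalidations = 5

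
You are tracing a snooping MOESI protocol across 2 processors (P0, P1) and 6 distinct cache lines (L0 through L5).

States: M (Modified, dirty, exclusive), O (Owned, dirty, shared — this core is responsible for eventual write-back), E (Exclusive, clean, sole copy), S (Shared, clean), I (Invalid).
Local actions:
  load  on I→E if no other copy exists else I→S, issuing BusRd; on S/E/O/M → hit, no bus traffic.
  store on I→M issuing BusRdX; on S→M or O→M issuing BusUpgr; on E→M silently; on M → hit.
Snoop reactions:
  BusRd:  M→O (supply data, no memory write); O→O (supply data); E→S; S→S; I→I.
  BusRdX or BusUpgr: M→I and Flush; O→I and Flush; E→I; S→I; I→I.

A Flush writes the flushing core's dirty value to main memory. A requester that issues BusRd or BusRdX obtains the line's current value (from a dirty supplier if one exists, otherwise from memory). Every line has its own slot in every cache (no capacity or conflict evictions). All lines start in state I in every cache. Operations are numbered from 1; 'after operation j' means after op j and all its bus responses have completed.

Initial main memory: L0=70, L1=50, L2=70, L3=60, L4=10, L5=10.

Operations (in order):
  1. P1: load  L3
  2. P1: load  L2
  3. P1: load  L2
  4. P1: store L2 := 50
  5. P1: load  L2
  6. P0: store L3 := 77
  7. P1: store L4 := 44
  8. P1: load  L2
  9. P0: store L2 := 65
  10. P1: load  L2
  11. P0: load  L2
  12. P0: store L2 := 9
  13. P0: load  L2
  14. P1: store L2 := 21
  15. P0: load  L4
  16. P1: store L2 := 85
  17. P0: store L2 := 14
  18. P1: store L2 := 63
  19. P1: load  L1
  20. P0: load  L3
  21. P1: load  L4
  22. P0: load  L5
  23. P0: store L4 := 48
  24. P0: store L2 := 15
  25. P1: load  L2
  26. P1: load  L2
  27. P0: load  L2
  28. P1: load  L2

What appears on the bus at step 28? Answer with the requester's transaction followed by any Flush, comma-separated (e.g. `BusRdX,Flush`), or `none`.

1. P1: load  L3  bus=[BusRd]  L3: P0=I P1=E  mem[L3]=60
2. P1: load  L2  bus=[BusRd]  L2: P0=I P1=E  mem[L2]=70
3. P1: load  L2  bus=[-]  L2: P0=I P1=E  mem[L2]=70
4. P1: store L2 := 50  bus=[-]  L2: P0=I P1=M  mem[L2]=70
5. P1: load  L2  bus=[-]  L2: P0=I P1=M  mem[L2]=70
6. P0: store L3 := 77  bus=[BusRdX]  L3: P0=M P1=I  mem[L3]=60
7. P1: store L4 := 44  bus=[BusRdX]  L4: P0=I P1=M  mem[L4]=10
8. P1: load  L2  bus=[-]  L2: P0=I P1=M  mem[L2]=70
9. P0: store L2 := 65  bus=[BusRdX,Flush]  L2: P0=M P1=I  mem[L2]=50
10. P1: load  L2  bus=[BusRd]  L2: P0=O P1=S  mem[L2]=50
11. P0: load  L2  bus=[-]  L2: P0=O P1=S  mem[L2]=50
12. P0: store L2 := 9  bus=[BusUpgr]  L2: P0=M P1=I  mem[L2]=50
13. P0: load  L2  bus=[-]  L2: P0=M P1=I  mem[L2]=50
14. P1: store L2 := 21  bus=[BusRdX,Flush]  L2: P0=I P1=M  mem[L2]=9
15. P0: load  L4  bus=[BusRd]  L4: P0=S P1=O  mem[L4]=10
16. P1: store L2 := 85  bus=[-]  L2: P0=I P1=M  mem[L2]=9
17. P0: store L2 := 14  bus=[BusRdX,Flush]  L2: P0=M P1=I  mem[L2]=85
18. P1: store L2 := 63  bus=[BusRdX,Flush]  L2: P0=I P1=M  mem[L2]=14
19. P1: load  L1  bus=[BusRd]  L1: P0=I P1=E  mem[L1]=50
20. P0: load  L3  bus=[-]  L3: P0=M P1=I  mem[L3]=60
21. P1: load  L4  bus=[-]  L4: P0=S P1=O  mem[L4]=10
22. P0: load  L5  bus=[BusRd]  L5: P0=E P1=I  mem[L5]=10
23. P0: store L4 := 48  bus=[BusUpgr,Flush]  L4: P0=M P1=I  mem[L4]=44
24. P0: store L2 := 15  bus=[BusRdX,Flush]  L2: P0=M P1=I  mem[L2]=63
25. P1: load  L2  bus=[BusRd]  L2: P0=O P1=S  mem[L2]=63
26. P1: load  L2  bus=[-]  L2: P0=O P1=S  mem[L2]=63
27. P0: load  L2  bus=[-]  L2: P0=O P1=S  mem[L2]=63
28. P1: load  L2  bus=[-]  L2: P0=O P1=S  mem[L2]=63

bus = none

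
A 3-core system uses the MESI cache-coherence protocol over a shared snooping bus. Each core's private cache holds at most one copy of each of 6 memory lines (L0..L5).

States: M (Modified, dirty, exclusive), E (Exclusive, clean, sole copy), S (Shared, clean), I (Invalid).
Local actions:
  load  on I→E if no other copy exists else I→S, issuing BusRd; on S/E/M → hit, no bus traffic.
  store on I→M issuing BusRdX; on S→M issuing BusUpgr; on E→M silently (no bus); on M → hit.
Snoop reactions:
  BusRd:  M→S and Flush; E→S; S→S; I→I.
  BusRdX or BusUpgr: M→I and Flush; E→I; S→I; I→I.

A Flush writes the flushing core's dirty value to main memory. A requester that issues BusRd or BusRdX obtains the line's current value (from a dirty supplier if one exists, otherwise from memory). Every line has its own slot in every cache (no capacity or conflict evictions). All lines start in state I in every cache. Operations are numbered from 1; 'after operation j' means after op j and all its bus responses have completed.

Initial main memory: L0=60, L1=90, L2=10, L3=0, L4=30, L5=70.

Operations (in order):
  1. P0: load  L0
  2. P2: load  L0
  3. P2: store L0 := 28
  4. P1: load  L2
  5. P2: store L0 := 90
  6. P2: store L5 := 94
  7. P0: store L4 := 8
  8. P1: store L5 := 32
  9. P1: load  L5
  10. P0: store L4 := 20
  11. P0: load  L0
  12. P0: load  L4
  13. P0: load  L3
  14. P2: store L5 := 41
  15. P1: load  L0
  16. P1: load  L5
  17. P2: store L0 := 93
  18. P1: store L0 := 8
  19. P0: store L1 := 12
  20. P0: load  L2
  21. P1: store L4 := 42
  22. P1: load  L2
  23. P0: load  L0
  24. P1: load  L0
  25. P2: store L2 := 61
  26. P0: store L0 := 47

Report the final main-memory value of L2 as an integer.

  op1 P0: load  L0 → E/I/I on L0; bus BusRd; mem=60
  op2 P2: load  L0 → S/I/S on L0; bus BusRd; mem=60
  op3 P2: store L0 := 28 → I/I/M on L0; bus BusUpgr; mem=60
  op4 P1: load  L2 → I/E/I on L2; bus BusRd; mem=10
  op5 P2: store L0 := 90 → I/I/M on L0; bus (none); mem=60
  op6 P2: store L5 := 94 → I/I/M on L5; bus BusRdX; mem=70
  op7 P0: store L4 := 8 → M/I/I on L4; bus BusRdX; mem=30
  op8 P1: store L5 := 32 → I/M/I on L5; bus BusRdX Flush; mem=94
  op9 P1: load  L5 → I/M/I on L5; bus (none); mem=94
  op10 P0: store L4 := 20 → M/I/I on L4; bus (none); mem=30
  op11 P0: load  L0 → S/I/S on L0; bus BusRd Flush; mem=90
  op12 P0: load  L4 → M/I/I on L4; bus (none); mem=30
  op13 P0: load  L3 → E/I/I on L3; bus BusRd; mem=0
  op14 P2: store L5 := 41 → I/I/M on L5; bus BusRdX Flush; mem=32
  op15 P1: load  L0 → S/S/S on L0; bus BusRd; mem=90
  op16 P1: load  L5 → I/S/S on L5; bus BusRd Flush; mem=41
  op17 P2: store L0 := 93 → I/I/M on L0; bus BusUpgr; mem=90
  op18 P1: store L0 := 8 → I/M/I on L0; bus BusRdX Flush; mem=93
  op19 P0: store L1 := 12 → M/I/I on L1; bus BusRdX; mem=90
  op20 P0: load  L2 → S/S/I on L2; bus BusRd; mem=10
  op21 P1: store L4 := 42 → I/M/I on L4; bus BusRdX Flush; mem=20
  op22 P1: load  L2 → S/S/I on L2; bus (none); mem=10
  op23 P0: load  L0 → S/S/I on L0; bus BusRd Flush; mem=8
  op24 P1: load  L0 → S/S/I on L0; bus (none); mem=8
  op25 P2: store L2 := 61 → I/I/M on L2; bus BusRdX; mem=10
  op26 P0: store L0 := 47 → M/I/I on L0; bus BusUpgr; mem=8

memory[L2] = 10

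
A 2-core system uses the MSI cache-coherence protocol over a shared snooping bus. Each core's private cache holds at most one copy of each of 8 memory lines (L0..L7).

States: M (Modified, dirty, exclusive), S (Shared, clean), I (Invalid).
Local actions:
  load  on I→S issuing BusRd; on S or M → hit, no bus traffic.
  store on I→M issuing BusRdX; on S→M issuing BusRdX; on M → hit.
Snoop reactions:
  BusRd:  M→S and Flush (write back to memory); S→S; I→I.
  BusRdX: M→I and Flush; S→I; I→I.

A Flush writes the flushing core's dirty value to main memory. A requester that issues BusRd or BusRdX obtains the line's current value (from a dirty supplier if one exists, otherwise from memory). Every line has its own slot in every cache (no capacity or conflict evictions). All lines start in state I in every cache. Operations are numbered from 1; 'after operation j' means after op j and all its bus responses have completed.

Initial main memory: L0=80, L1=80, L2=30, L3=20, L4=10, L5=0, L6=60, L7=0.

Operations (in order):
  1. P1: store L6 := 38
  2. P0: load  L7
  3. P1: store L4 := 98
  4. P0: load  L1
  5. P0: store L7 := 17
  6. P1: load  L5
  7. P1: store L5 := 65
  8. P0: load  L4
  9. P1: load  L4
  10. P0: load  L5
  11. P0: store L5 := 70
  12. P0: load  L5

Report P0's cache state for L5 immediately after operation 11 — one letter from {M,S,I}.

state = M

step 1: P1: store L6 := 38  ⟶  IM  (L6)  txn=BusRdX  M[L6]=60
step 2: P0: load  L7  ⟶  SI  (L7)  txn=BusRd  M[L7]=0
step 3: P1: store L4 := 98  ⟶  IM  (L4)  txn=BusRdX  M[L4]=10
step 4: P0: load  L1  ⟶  SI  (L1)  txn=BusRd  M[L1]=80
step 5: P0: store L7 := 17  ⟶  MI  (L7)  txn=BusRdX  M[L7]=0
step 6: P1: load  L5  ⟶  IS  (L5)  txn=BusRd  M[L5]=0
step 7: P1: store L5 := 65  ⟶  IM  (L5)  txn=BusRdX  M[L5]=0
step 8: P0: load  L4  ⟶  SS  (L4)  txn=BusRd+Flush  M[L4]=98
step 9: P1: load  L4  ⟶  SS  (L4)  txn=∅  M[L4]=98
step 10: P0: load  L5  ⟶  SS  (L5)  txn=BusRd+Flush  M[L5]=65
step 11: P0: store L5 := 70  ⟶  MI  (L5)  txn=BusRdX  M[L5]=65
step 12: P0: load  L5  ⟶  MI  (L5)  txn=∅  M[L5]=65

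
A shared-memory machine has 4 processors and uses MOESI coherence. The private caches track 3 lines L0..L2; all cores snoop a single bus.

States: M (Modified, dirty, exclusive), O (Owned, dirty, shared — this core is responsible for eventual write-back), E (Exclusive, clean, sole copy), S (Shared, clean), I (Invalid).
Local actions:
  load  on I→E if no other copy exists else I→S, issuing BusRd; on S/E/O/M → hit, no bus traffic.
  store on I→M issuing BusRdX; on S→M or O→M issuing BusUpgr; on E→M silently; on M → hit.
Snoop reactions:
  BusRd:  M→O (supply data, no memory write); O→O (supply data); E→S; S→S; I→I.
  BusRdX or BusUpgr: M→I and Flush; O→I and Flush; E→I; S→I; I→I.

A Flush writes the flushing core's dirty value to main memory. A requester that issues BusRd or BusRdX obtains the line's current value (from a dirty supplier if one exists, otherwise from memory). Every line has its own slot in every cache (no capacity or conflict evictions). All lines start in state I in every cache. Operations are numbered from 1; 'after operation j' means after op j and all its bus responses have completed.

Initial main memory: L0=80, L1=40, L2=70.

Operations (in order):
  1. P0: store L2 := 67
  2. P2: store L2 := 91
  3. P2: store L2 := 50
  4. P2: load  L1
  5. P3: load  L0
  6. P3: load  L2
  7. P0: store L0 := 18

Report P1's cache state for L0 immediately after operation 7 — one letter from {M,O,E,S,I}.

1. P0: store L2 := 67  bus=[BusRdX]  L2: P0=M P1=I P2=I P3=I  mem[L2]=70
2. P2: store L2 := 91  bus=[BusRdX,Flush]  L2: P0=I P1=I P2=M P3=I  mem[L2]=67
3. P2: store L2 := 50  bus=[-]  L2: P0=I P1=I P2=M P3=I  mem[L2]=67
4. P2: load  L1  bus=[BusRd]  L1: P0=I P1=I P2=E P3=I  mem[L1]=40
5. P3: load  L0  bus=[BusRd]  L0: P0=I P1=I P2=I P3=E  mem[L0]=80
6. P3: load  L2  bus=[BusRd]  L2: P0=I P1=I P2=O P3=S  mem[L2]=67
7. P0: store L0 := 18  bus=[BusRdX]  L0: P0=M P1=I P2=I P3=I  mem[L0]=80

state = I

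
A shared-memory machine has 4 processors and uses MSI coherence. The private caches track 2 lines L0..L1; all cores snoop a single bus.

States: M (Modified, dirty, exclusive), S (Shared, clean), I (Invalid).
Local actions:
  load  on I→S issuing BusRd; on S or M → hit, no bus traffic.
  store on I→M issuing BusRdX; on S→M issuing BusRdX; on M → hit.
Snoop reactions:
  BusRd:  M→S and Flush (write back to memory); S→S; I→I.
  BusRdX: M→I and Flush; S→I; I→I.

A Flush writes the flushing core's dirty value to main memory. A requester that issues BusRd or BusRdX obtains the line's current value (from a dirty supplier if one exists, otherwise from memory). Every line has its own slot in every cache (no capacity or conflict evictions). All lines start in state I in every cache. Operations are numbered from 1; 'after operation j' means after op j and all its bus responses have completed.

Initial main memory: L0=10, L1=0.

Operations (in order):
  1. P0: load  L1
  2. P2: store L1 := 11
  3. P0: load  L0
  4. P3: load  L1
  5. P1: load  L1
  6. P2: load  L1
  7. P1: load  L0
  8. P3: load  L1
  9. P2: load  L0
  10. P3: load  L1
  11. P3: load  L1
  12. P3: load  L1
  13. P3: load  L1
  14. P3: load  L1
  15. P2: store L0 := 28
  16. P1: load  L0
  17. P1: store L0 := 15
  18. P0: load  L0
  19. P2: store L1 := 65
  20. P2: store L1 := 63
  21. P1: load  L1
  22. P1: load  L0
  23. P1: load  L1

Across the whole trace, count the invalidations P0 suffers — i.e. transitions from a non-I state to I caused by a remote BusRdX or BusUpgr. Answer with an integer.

invalidations = 2

step 1: P0: load  L1  ⟶  SIII  (L1)  txn=BusRd  M[L1]=0
step 2: P2: store L1 := 11  ⟶  IIMI  (L1)  txn=BusRdX  M[L1]=0
step 3: P0: load  L0  ⟶  SIII  (L0)  txn=BusRd  M[L0]=10
step 4: P3: load  L1  ⟶  IISS  (L1)  txn=BusRd+Flush  M[L1]=11
step 5: P1: load  L1  ⟶  ISSS  (L1)  txn=BusRd  M[L1]=11
step 6: P2: load  L1  ⟶  ISSS  (L1)  txn=∅  M[L1]=11
step 7: P1: load  L0  ⟶  SSII  (L0)  txn=BusRd  M[L0]=10
step 8: P3: load  L1  ⟶  ISSS  (L1)  txn=∅  M[L1]=11
step 9: P2: load  L0  ⟶  SSSI  (L0)  txn=BusRd  M[L0]=10
step 10: P3: load  L1  ⟶  ISSS  (L1)  txn=∅  M[L1]=11
step 11: P3: load  L1  ⟶  ISSS  (L1)  txn=∅  M[L1]=11
step 12: P3: load  L1  ⟶  ISSS  (L1)  txn=∅  M[L1]=11
step 13: P3: load  L1  ⟶  ISSS  (L1)  txn=∅  M[L1]=11
step 14: P3: load  L1  ⟶  ISSS  (L1)  txn=∅  M[L1]=11
step 15: P2: store L0 := 28  ⟶  IIMI  (L0)  txn=BusRdX  M[L0]=10
step 16: P1: load  L0  ⟶  ISSI  (L0)  txn=BusRd+Flush  M[L0]=28
step 17: P1: store L0 := 15  ⟶  IMII  (L0)  txn=BusRdX  M[L0]=28
step 18: P0: load  L0  ⟶  SSII  (L0)  txn=BusRd+Flush  M[L0]=15
step 19: P2: store L1 := 65  ⟶  IIMI  (L1)  txn=BusRdX  M[L1]=11
step 20: P2: store L1 := 63  ⟶  IIMI  (L1)  txn=∅  M[L1]=11
step 21: P1: load  L1  ⟶  ISSI  (L1)  txn=BusRd+Flush  M[L1]=63
step 22: P1: load  L0  ⟶  SSII  (L0)  txn=∅  M[L0]=15
step 23: P1: load  L1  ⟶  ISSI  (L1)  txn=∅  M[L1]=63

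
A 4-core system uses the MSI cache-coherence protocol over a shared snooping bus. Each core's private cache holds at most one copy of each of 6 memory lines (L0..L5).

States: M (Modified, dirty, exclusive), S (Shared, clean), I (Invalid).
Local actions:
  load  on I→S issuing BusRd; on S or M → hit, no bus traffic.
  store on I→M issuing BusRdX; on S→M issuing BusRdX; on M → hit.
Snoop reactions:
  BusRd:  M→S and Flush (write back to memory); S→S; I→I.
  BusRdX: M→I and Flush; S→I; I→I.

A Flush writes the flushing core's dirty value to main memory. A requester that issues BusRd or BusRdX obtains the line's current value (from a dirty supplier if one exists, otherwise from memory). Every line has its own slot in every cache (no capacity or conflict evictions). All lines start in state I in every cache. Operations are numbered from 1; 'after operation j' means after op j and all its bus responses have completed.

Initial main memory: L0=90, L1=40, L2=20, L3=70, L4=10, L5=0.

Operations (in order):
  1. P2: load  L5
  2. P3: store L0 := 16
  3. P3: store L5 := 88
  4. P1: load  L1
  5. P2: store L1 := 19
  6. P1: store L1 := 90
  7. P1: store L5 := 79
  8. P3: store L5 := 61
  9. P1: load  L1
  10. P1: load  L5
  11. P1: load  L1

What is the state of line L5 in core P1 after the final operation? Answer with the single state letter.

state = S

step 1: P2: load  L5  ⟶  IISI  (L5)  txn=BusRd  M[L5]=0
step 2: P3: store L0 := 16  ⟶  IIIM  (L0)  txn=BusRdX  M[L0]=90
step 3: P3: store L5 := 88  ⟶  IIIM  (L5)  txn=BusRdX  M[L5]=0
step 4: P1: load  L1  ⟶  ISII  (L1)  txn=BusRd  M[L1]=40
step 5: P2: store L1 := 19  ⟶  IIMI  (L1)  txn=BusRdX  M[L1]=40
step 6: P1: store L1 := 90  ⟶  IMII  (L1)  txn=BusRdX+Flush  M[L1]=19
step 7: P1: store L5 := 79  ⟶  IMII  (L5)  txn=BusRdX+Flush  M[L5]=88
step 8: P3: store L5 := 61  ⟶  IIIM  (L5)  txn=BusRdX+Flush  M[L5]=79
step 9: P1: load  L1  ⟶  IMII  (L1)  txn=∅  M[L1]=19
step 10: P1: load  L5  ⟶  ISIS  (L5)  txn=BusRd+Flush  M[L5]=61
step 11: P1: load  L1  ⟶  IMII  (L1)  txn=∅  M[L1]=19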